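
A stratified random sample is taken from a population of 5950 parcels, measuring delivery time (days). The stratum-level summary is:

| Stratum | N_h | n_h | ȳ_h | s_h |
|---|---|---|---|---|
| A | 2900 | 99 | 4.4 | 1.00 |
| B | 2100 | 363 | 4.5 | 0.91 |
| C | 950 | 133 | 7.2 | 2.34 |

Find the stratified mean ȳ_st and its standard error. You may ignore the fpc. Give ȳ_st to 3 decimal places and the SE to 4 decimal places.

ȳ_st ≈ 4.882, SE ≈ 0.0611

ȳ_st = Σ W_h ȳ_h = (2900·4.4 + 2100·4.5 + 950·7.2)/5950 = 4.88235
V̂(ȳ_st) = Σ W_h² s_h²/n_h, with W_h = N_h/N and N = 5950:
  stratum A: (2900/5950)²·1.00²/99 = 0.00239953
  stratum B: (2100/5950)²·0.91²/363 = 0.000284172
  stratum C: (950/5950)²·2.34²/133 = 0.00104953
V̂(ȳ_st) = 0.00373323
SE(ȳ_st) = √0.00373323 = 0.0611002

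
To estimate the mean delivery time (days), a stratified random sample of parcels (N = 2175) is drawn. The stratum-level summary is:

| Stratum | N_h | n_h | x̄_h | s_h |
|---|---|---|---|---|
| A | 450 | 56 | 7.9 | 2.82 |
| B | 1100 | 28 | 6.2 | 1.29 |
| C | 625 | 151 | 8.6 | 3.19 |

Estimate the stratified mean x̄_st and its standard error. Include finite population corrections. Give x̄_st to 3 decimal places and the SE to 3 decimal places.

x̄_st = Σ W_h x̄_h = (450·7.9 + 1100·6.2 + 625·8.6)/2175 = 7.24138
V̂(x̄_st) = Σ W_h² (1 − n_h/N_h) s_h²/n_h, with W_h = N_h/N and N = 2175:
  stratum A: (450/2175)²·(1 − 56/450)·2.82²/56 = 0.00532231
  stratum B: (1100/2175)²·(1 − 28/1100)·1.29²/28 = 0.0148146
  stratum C: (625/2175)²·(1 − 151/625)·3.19²/151 = 0.00422031
V̂(x̄_st) = 0.0243572
SE(x̄_st) = √0.0243572 = 0.156068

x̄_st ≈ 7.241, SE ≈ 0.156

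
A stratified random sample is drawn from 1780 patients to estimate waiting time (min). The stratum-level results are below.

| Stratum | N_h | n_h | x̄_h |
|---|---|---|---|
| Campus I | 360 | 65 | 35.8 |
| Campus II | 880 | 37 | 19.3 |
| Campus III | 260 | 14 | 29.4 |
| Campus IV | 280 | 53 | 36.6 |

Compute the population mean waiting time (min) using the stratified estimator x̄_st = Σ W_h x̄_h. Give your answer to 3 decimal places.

N = Σ N_h = 1780. Stratum weights W_h = N_h/N.
x̄_st = (360·35.8 + 880·19.3 + 260·29.4 + 280·36.6) / 1780 = 26.83371

x̄_st ≈ 26.834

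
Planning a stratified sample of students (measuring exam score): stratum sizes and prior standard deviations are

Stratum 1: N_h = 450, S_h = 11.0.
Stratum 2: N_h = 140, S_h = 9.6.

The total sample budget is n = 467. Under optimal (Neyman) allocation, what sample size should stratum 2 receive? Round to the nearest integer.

Neyman allocation: n_h = n · N_h S_h / Σ N_i S_i, with n = 467.
  stratum 1: N_h·S_h = 450·11.0 = 4950.00
  stratum 2: N_h·S_h = 140·9.6 = 1344.00
Σ N_h S_h = 6294.00
n for stratum 2 = 467·1344.00/6294.00 = 99.722 → 100

100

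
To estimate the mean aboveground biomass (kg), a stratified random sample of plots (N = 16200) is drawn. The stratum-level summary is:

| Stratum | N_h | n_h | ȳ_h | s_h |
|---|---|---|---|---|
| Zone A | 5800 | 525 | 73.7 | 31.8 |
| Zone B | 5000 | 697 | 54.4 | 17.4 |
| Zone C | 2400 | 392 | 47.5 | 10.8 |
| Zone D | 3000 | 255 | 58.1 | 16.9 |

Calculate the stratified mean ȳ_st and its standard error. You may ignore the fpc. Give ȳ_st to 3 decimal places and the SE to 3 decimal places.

ȳ_st ≈ 60.973, SE ≈ 0.577

ȳ_st = Σ W_h ȳ_h = (5800·73.7 + 5000·54.4 + 2400·47.5 + 3000·58.1)/16200 = 60.97284
V̂(ȳ_st) = Σ W_h² s_h²/n_h, with W_h = N_h/N and N = 16200:
  stratum Zone A: (5800/16200)²·31.8²/525 = 0.2469
  stratum Zone B: (5000/16200)²·17.4²/697 = 0.0413786
  stratum Zone C: (2400/16200)²·10.8²/392 = 0.00653061
  stratum Zone D: (3000/16200)²·16.9²/255 = 0.0384101
V̂(ȳ_st) = 0.333219
SE(ȳ_st) = √0.333219 = 0.577251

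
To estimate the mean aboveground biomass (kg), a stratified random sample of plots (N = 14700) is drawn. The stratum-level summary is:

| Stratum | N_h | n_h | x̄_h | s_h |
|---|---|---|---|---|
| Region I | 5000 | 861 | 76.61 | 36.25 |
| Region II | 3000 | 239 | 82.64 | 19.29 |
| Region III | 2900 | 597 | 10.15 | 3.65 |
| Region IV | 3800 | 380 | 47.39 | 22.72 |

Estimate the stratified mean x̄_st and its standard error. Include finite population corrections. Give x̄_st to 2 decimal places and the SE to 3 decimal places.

x̄_st = Σ W_h x̄_h = (5000·76.61 + 3000·82.64 + 2900·10.15 + 3800·47.39)/14700 = 57.17599
V̂(x̄_st) = Σ W_h² (1 − n_h/N_h) s_h²/n_h, with W_h = N_h/N and N = 14700:
  stratum Region I: (5000/14700)²·(1 − 861/5000)·36.25²/861 = 0.146165
  stratum Region II: (3000/14700)²·(1 − 239/3000)·19.29²/239 = 0.0596787
  stratum Region III: (2900/14700)²·(1 − 597/2900)·3.65²/597 = 0.000689713
  stratum Region IV: (3800/14700)²·(1 − 380/3800)·22.72²/380 = 0.0816974
V̂(x̄_st) = 0.288231
SE(x̄_st) = √0.288231 = 0.536871

x̄_st ≈ 57.18, SE ≈ 0.537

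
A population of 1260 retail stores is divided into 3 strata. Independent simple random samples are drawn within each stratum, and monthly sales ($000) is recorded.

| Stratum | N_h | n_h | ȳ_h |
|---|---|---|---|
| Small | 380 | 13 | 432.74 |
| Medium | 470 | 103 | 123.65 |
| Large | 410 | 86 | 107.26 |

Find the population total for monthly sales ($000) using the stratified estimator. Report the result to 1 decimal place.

τ̂_st ≈ 266533.3

τ̂_st = Σ N_h ȳ_h = 380·432.74 + 470·123.65 + 410·107.26 = 266533.3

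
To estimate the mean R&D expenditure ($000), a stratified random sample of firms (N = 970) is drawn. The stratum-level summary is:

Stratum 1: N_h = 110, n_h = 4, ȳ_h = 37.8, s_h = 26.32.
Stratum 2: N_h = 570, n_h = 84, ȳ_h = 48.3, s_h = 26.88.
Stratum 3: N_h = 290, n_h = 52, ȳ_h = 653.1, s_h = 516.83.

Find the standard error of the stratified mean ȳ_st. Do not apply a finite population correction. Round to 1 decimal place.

V̂(ȳ_st) = Σ W_h² s_h²/n_h, with W_h = N_h/N and N = 970:
  stratum 1: (110/970)²·26.32²/4 = 2.22717
  stratum 2: (570/970)²·26.88²/84 = 2.9702
  stratum 3: (290/970)²·516.83²/52 = 459.139
V̂(ȳ_st) = 464.337
SE(ȳ_st) = √464.337 = 21.5485

SE(ȳ_st) ≈ 21.5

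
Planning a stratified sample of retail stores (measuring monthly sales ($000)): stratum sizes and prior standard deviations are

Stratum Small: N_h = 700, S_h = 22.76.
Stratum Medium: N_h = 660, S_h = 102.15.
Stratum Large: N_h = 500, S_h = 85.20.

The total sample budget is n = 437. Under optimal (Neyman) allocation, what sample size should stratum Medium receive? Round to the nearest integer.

Neyman allocation: n_h = n · N_h S_h / Σ N_i S_i, with n = 437.
  stratum Small: N_h·S_h = 700·22.76 = 15932.00
  stratum Medium: N_h·S_h = 660·102.15 = 67419.00
  stratum Large: N_h·S_h = 500·85.20 = 42600.00
Σ N_h S_h = 125951.00
n for stratum Medium = 437·67419.00/125951.00 = 233.917 → 234

234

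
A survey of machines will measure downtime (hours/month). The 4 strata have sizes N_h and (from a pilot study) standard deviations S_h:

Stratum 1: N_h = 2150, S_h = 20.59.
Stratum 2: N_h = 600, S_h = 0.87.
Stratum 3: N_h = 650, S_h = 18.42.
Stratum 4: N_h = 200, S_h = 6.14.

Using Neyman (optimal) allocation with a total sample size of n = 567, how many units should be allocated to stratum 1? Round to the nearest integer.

Neyman allocation: n_h = n · N_h S_h / Σ N_i S_i, with n = 567.
  stratum 1: N_h·S_h = 2150·20.59 = 44268.50
  stratum 2: N_h·S_h = 600·0.87 = 522.00
  stratum 3: N_h·S_h = 650·18.42 = 11973.00
  stratum 4: N_h·S_h = 200·6.14 = 1228.00
Σ N_h S_h = 57991.50
n for stratum 1 = 567·44268.50/57991.50 = 432.826 → 433

433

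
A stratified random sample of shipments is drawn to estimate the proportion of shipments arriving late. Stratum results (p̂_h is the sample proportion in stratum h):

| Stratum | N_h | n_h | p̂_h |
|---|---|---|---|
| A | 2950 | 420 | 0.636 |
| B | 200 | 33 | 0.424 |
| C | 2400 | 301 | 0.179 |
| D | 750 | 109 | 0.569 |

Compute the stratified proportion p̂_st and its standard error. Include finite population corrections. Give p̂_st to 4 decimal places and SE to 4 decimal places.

N = 6300; stratum weights W_h = N_h/N.
p̂_st = Σ W_h p̂_h = (2950·0.636 + 200·0.424 + 2400·0.179 + 750·0.569)/6300 = 0.44720
V̂(p̂_st) = Σ W_h² (1 − n_h/N_h) p̂_h(1−p̂_h)/(n_h−1):
  stratum A: (2950/6300)²·(1 − 420/2950)·0.636·0.364/419 = 0.000103898
  stratum B: (200/6300)²·(1 − 33/200)·0.424·0.576/32 = 6.42249e-06
  stratum C: (2400/6300)²·(1 − 301/2400)·0.179·0.821/300 = 6.21752e-05
  stratum D: (750/6300)²·(1 − 109/750)·0.569·0.431/108 = 2.75045e-05
V̂(p̂_st) = 0.0002; SE = √V̂ = 0.0141421

p̂_st ≈ 0.4472, SE ≈ 0.0141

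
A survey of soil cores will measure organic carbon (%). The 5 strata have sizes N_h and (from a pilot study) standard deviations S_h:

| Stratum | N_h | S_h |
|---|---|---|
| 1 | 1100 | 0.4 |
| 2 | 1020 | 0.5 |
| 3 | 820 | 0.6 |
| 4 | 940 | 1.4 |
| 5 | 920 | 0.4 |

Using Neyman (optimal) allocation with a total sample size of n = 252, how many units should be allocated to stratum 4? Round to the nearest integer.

106

Neyman allocation: n_h = n · N_h S_h / Σ N_i S_i, with n = 252.
  stratum 1: N_h·S_h = 1100·0.4 = 440.00
  stratum 2: N_h·S_h = 1020·0.5 = 510.00
  stratum 3: N_h·S_h = 820·0.6 = 492.00
  stratum 4: N_h·S_h = 940·1.4 = 1316.00
  stratum 5: N_h·S_h = 920·0.4 = 368.00
Σ N_h S_h = 3126.00
n for stratum 4 = 252·1316.00/3126.00 = 106.088 → 106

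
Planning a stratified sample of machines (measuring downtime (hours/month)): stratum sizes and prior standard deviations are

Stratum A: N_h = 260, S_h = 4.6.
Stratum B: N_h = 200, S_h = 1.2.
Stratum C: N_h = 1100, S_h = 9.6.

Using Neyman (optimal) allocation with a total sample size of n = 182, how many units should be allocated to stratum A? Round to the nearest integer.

18

Neyman allocation: n_h = n · N_h S_h / Σ N_i S_i, with n = 182.
  stratum A: N_h·S_h = 260·4.6 = 1196.00
  stratum B: N_h·S_h = 200·1.2 = 240.00
  stratum C: N_h·S_h = 1100·9.6 = 10560.00
Σ N_h S_h = 11996.00
n for stratum A = 182·1196.00/11996.00 = 18.145 → 18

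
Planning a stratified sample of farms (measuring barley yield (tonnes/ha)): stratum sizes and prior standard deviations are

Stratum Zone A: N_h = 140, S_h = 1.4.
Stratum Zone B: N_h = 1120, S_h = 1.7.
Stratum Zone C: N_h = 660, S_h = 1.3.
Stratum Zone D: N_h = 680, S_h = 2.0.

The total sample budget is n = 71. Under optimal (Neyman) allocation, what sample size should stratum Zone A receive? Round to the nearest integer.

3

Neyman allocation: n_h = n · N_h S_h / Σ N_i S_i, with n = 71.
  stratum Zone A: N_h·S_h = 140·1.4 = 196.00
  stratum Zone B: N_h·S_h = 1120·1.7 = 1904.00
  stratum Zone C: N_h·S_h = 660·1.3 = 858.00
  stratum Zone D: N_h·S_h = 680·2.0 = 1360.00
Σ N_h S_h = 4318.00
n for stratum Zone A = 71·196.00/4318.00 = 3.223 → 3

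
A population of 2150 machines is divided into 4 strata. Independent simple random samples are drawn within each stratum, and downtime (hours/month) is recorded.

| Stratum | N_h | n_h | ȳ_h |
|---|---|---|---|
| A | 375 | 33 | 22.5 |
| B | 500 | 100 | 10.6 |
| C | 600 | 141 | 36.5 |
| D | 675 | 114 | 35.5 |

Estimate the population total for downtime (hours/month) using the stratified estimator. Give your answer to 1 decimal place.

τ̂_st = Σ N_h ȳ_h = 375·22.5 + 500·10.6 + 600·36.5 + 675·35.5 = 59600.0

τ̂_st ≈ 59600.0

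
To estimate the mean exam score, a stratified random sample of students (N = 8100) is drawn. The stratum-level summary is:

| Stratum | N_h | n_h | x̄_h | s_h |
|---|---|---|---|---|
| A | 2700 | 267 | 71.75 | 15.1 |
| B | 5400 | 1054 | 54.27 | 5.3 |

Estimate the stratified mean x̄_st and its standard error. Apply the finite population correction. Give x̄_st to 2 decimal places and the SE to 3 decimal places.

x̄_st ≈ 60.10, SE ≈ 0.308

x̄_st = Σ W_h x̄_h = (2700·71.75 + 5400·54.27)/8100 = 60.09667
V̂(x̄_st) = Σ W_h² (1 − n_h/N_h) s_h²/n_h, with W_h = N_h/N and N = 8100:
  stratum A: (2700/8100)²·(1 − 267/2700)·15.1²/267 = 0.0855024
  stratum B: (5400/8100)²·(1 − 1054/5400)·5.3²/1054 = 0.00953289
V̂(x̄_st) = 0.0950353
SE(x̄_st) = √0.0950353 = 0.308278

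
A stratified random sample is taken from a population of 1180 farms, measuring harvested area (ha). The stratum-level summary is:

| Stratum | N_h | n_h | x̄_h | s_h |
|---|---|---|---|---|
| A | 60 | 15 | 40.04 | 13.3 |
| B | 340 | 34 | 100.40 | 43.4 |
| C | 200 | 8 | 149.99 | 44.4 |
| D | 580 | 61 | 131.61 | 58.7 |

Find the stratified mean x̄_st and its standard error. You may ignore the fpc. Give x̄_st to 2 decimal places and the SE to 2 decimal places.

x̄_st ≈ 121.08, SE ≈ 5.04

x̄_st = Σ W_h x̄_h = (60·40.04 + 340·100.40 + 200·149.99 + 580·131.61)/1180 = 121.07644
V̂(x̄_st) = Σ W_h² s_h²/n_h, with W_h = N_h/N and N = 1180:
  stratum A: (60/1180)²·13.3²/15 = 0.0304895
  stratum B: (340/1180)²·43.4²/34 = 4.59933
  stratum C: (200/1180)²·44.4²/8 = 7.079
  stratum D: (580/1180)²·58.7²/61 = 13.647
V̂(x̄_st) = 25.3559
SE(x̄_st) = √25.3559 = 5.03546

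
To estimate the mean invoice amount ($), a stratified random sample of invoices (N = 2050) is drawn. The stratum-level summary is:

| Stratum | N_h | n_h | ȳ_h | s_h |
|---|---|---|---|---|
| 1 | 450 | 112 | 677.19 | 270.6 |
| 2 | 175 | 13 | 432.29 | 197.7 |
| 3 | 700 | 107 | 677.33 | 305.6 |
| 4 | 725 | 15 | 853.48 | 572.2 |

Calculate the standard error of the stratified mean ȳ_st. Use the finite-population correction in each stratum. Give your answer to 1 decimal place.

SE(ȳ_st) ≈ 53.0

V̂(ȳ_st) = Σ W_h² (1 − n_h/N_h) s_h²/n_h, with W_h = N_h/N and N = 2050:
  stratum 1: (450/2050)²·(1 − 112/450)·270.6²/112 = 23.6624
  stratum 2: (175/2050)²·(1 − 13/175)·197.7²/13 = 20.2822
  stratum 3: (700/2050)²·(1 − 107/700)·305.6²/107 = 86.212
  stratum 4: (725/2050)²·(1 − 15/725)·572.2²/15 = 2673.58
V̂(ȳ_st) = 2803.74
SE(ȳ_st) = √2803.74 = 52.9503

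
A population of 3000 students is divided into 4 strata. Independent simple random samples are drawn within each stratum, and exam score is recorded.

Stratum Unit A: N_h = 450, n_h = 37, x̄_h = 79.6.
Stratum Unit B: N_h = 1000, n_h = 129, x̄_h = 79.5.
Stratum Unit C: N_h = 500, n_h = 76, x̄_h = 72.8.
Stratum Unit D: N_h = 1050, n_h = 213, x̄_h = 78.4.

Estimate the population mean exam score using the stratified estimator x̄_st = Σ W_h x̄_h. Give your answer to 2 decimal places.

N = Σ N_h = 3000. Stratum weights W_h = N_h/N.
x̄_st = (450·79.6 + 1000·79.5 + 500·72.8 + 1050·78.4) / 3000 = 78.0133

x̄_st ≈ 78.01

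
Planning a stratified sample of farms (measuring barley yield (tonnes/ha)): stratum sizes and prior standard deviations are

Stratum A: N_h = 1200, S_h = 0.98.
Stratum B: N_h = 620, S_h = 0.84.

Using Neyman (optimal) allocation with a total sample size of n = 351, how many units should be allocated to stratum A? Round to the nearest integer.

Neyman allocation: n_h = n · N_h S_h / Σ N_i S_i, with n = 351.
  stratum A: N_h·S_h = 1200·0.98 = 1176.00
  stratum B: N_h·S_h = 620·0.84 = 520.80
Σ N_h S_h = 1696.80
n for stratum A = 351·1176.00/1696.80 = 243.267 → 243

243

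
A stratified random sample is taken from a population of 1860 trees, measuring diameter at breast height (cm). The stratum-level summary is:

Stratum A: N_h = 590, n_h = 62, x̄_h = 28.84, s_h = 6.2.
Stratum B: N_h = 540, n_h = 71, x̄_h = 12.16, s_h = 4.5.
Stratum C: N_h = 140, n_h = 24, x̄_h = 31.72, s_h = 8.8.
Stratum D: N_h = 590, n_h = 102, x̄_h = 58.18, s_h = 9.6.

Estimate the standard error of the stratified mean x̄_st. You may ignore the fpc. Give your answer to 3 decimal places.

V̂(x̄_st) = Σ W_h² s_h²/n_h, with W_h = N_h/N and N = 1860:
  stratum A: (590/1860)²·6.2²/62 = 0.0623835
  stratum B: (540/1860)²·4.5²/71 = 0.0240397
  stratum C: (140/1860)²·8.8²/24 = 0.0182803
  stratum D: (590/1860)²·9.6²/102 = 0.0909118
V̂(x̄_st) = 0.195615
SE(x̄_st) = √0.195615 = 0.442284

SE(x̄_st) ≈ 0.442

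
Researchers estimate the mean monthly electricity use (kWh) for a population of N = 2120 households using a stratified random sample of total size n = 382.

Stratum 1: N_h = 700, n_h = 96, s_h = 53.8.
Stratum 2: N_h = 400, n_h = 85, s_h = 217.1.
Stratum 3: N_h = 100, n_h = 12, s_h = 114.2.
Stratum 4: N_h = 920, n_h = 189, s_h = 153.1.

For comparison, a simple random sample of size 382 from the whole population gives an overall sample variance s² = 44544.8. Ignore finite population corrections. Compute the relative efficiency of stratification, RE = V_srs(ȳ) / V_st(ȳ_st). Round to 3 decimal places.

RE ≈ 2.389

V̂(ȳ_st) = Σ W_h² s_h²/n_h, with W_h = N_h/N and N = 2120:
  stratum 1: (700/2120)²·53.8²/96 = 3.28714
  stratum 2: (400/2120)²·217.1²/85 = 19.7401
  stratum 3: (100/2120)²·114.2²/12 = 2.41813
  stratum 4: (920/2120)²·153.1²/189 = 23.3557
V_st = 48.801
V_srs = s²/n = 44544.8/382 = 116.609
Relative efficiency = V_srs / V_st = 116.609/48.801 = 2.3895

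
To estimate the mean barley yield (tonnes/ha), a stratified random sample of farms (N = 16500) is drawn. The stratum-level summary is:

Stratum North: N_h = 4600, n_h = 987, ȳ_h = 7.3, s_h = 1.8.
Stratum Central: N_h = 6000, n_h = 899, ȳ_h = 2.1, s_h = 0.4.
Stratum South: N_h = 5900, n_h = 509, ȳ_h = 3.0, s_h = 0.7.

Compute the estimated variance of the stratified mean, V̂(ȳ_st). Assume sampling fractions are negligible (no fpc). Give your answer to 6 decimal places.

V̂(ȳ_st) = Σ W_h² s_h²/n_h, with W_h = N_h/N and N = 16500:
  stratum North: (4600/16500)²·1.8²/987 = 0.000255138
  stratum Central: (6000/16500)²·0.4²/899 = 2.3534e-05
  stratum South: (5900/16500)²·0.7²/509 = 0.000123088
V̂(ȳ_st) = 0.00040176

V̂(ȳ_st) ≈ 0.000402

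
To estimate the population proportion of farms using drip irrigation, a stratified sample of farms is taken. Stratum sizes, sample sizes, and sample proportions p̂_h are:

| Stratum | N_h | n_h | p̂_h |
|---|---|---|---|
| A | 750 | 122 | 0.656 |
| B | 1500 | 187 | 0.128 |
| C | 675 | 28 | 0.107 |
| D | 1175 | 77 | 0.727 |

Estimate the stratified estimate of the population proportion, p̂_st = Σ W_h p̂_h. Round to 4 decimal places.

p̂_st ≈ 0.3928

N = 4100; stratum weights W_h = N_h/N.
p̂_st = Σ W_h p̂_h = (750·0.656 + 1500·0.128 + 675·0.107 + 1175·0.727)/4100 = 0.39279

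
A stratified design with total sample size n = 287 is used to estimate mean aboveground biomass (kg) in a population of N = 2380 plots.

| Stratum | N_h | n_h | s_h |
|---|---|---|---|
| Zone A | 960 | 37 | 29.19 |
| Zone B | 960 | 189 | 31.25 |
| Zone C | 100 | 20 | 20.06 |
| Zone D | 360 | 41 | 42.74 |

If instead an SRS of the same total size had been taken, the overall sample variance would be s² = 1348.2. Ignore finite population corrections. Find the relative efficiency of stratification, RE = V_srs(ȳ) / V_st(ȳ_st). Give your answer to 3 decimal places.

V̂(ȳ_st) = Σ W_h² s_h²/n_h, with W_h = N_h/N and N = 2380:
  stratum Zone A: (960/2380)²·29.19²/37 = 3.74675
  stratum Zone B: (960/2380)²·31.25²/189 = 0.840672
  stratum Zone C: (100/2380)²·20.06²/20 = 0.0355204
  stratum Zone D: (360/2380)²·42.74²/41 = 1.01938
V_st = 5.64233
V_srs = s²/n = 1348.2/287 = 4.69756
Relative efficiency = V_srs / V_st = 4.69756/5.64233 = 0.8326

RE ≈ 0.833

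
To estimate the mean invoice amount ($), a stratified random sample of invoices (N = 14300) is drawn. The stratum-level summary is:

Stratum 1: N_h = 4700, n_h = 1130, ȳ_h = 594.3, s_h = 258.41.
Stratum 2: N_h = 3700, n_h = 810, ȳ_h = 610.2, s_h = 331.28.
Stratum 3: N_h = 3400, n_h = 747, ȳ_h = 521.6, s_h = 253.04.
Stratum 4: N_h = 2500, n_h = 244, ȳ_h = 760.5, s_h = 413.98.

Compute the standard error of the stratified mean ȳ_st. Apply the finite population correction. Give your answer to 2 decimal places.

SE(ȳ_st) ≈ 5.92

V̂(ȳ_st) = Σ W_h² (1 − n_h/N_h) s_h²/n_h, with W_h = N_h/N and N = 14300:
  stratum 1: (4700/14300)²·(1 − 1130/4700)·258.41²/1130 = 4.8488
  stratum 2: (3700/14300)²·(1 − 810/3700)·331.28²/810 = 7.08489
  stratum 3: (3400/14300)²·(1 − 747/3400)·253.04²/747 = 3.78096
  stratum 4: (2500/14300)²·(1 − 244/2500)·413.98²/244 = 19.3721
V̂(ȳ_st) = 35.0867
SE(ȳ_st) = √35.0867 = 5.9234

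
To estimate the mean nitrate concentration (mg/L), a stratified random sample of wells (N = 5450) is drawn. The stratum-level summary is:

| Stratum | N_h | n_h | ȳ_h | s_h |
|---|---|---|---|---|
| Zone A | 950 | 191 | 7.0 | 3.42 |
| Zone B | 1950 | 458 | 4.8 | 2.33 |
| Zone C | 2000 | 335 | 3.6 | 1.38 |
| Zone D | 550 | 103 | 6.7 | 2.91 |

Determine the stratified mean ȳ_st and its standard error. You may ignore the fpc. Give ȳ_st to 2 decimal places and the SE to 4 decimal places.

ȳ_st = Σ W_h ȳ_h = (950·7.0 + 1950·4.8 + 2000·3.6 + 550·6.7)/5450 = 4.93486
V̂(ȳ_st) = Σ W_h² s_h²/n_h, with W_h = N_h/N and N = 5450:
  stratum Zone A: (950/5450)²·3.42²/191 = 0.00186069
  stratum Zone B: (1950/5450)²·2.33²/458 = 0.00151748
  stratum Zone C: (2000/5450)²·1.38²/335 = 0.000765562
  stratum Zone D: (550/5450)²·2.91²/103 = 0.0008373
V̂(ȳ_st) = 0.00498103
SE(ȳ_st) = √0.00498103 = 0.0705764

ȳ_st ≈ 4.93, SE ≈ 0.0706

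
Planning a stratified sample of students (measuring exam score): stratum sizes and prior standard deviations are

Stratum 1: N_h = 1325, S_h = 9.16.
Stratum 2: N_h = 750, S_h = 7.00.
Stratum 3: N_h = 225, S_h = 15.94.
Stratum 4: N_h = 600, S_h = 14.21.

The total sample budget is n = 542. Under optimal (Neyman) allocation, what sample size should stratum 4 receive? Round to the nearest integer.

Neyman allocation: n_h = n · N_h S_h / Σ N_i S_i, with n = 542.
  stratum 1: N_h·S_h = 1325·9.16 = 12137.00
  stratum 2: N_h·S_h = 750·7.00 = 5250.00
  stratum 3: N_h·S_h = 225·15.94 = 3586.50
  stratum 4: N_h·S_h = 600·14.21 = 8526.00
Σ N_h S_h = 29499.50
n for stratum 4 = 542·8526.00/29499.50 = 156.650 → 157

157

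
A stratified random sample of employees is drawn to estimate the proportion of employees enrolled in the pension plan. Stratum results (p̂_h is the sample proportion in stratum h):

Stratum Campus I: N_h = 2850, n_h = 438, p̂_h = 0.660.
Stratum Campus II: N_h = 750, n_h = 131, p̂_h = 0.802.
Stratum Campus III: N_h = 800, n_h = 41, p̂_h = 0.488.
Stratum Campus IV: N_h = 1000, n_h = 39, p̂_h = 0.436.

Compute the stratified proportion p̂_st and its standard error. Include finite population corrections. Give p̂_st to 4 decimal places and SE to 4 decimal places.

p̂_st ≈ 0.6128, SE ≈ 0.0220

N = 5400; stratum weights W_h = N_h/N.
p̂_st = Σ W_h p̂_h = (2850·0.660 + 750·0.802 + 800·0.488 + 1000·0.436)/5400 = 0.61276
V̂(p̂_st) = Σ W_h² (1 − n_h/N_h) p̂_h(1−p̂_h)/(n_h−1):
  stratum Campus I: (2850/5400)²·(1 − 438/2850)·0.660·0.340/437 = 0.000121053
  stratum Campus II: (750/5400)²·(1 − 131/750)·0.802·0.198/130 = 1.94474e-05
  stratum Campus III: (800/5400)²·(1 − 41/800)·0.488·0.512/40 = 0.000130069
  stratum Campus IV: (1000/5400)²·(1 − 39/1000)·0.436·0.564/38 = 0.000213264
V̂(p̂_st) = 0.000483834; SE = √V̂ = 0.0219962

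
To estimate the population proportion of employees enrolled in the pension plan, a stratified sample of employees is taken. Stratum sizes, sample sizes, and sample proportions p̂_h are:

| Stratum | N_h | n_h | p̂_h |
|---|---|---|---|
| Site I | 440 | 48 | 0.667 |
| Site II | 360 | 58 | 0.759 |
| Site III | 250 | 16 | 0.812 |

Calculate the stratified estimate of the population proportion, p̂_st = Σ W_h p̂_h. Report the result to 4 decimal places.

p̂_st ≈ 0.7331

N = 1050; stratum weights W_h = N_h/N.
p̂_st = Σ W_h p̂_h = (440·0.667 + 360·0.759 + 250·0.812)/1050 = 0.73307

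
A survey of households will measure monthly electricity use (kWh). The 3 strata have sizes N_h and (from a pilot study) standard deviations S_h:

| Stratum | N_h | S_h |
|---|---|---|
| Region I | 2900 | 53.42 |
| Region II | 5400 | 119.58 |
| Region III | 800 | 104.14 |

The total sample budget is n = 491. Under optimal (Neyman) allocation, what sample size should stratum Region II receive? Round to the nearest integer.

359

Neyman allocation: n_h = n · N_h S_h / Σ N_i S_i, with n = 491.
  stratum Region I: N_h·S_h = 2900·53.42 = 154918.00
  stratum Region II: N_h·S_h = 5400·119.58 = 645732.00
  stratum Region III: N_h·S_h = 800·104.14 = 83312.00
Σ N_h S_h = 883962.00
n for stratum Region II = 491·645732.00/883962.00 = 358.674 → 359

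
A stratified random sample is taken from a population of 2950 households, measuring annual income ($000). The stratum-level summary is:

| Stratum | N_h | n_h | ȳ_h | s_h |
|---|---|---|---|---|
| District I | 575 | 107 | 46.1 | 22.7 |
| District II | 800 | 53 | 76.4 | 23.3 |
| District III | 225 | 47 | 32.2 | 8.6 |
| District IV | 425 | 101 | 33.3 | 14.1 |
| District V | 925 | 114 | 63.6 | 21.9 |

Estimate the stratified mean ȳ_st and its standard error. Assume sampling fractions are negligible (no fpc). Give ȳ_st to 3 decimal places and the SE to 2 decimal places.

ȳ_st ≈ 56.900, SE ≈ 1.18

ȳ_st = Σ W_h ȳ_h = (575·46.1 + 800·76.4 + 225·32.2 + 425·33.3 + 925·63.6)/2950 = 56.90000
V̂(ȳ_st) = Σ W_h² s_h²/n_h, with W_h = N_h/N and N = 2950:
  stratum District I: (575/2950)²·22.7²/107 = 0.182961
  stratum District II: (800/2950)²·23.3²/53 = 0.753307
  stratum District III: (225/2950)²·8.6²/47 = 0.00915419
  stratum District IV: (425/2950)²·14.1²/101 = 0.0408555
  stratum District V: (925/2950)²·21.9²/114 = 0.41364
V̂(ȳ_st) = 1.39992
SE(ȳ_st) = √1.39992 = 1.18318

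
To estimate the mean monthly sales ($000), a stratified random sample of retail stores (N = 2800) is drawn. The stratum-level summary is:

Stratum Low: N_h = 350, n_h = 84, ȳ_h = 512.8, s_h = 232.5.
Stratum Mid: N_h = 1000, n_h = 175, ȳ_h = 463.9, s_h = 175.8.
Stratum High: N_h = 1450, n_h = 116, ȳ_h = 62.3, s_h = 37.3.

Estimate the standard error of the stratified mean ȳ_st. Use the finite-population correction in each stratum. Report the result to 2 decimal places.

SE(ȳ_st) ≈ 5.40

V̂(ȳ_st) = Σ W_h² (1 − n_h/N_h) s_h²/n_h, with W_h = N_h/N and N = 2800:
  stratum Low: (350/2800)²·(1 − 84/350)·232.5²/84 = 7.64188
  stratum Mid: (1000/2800)²·(1 − 175/1000)·175.8²/175 = 18.5839
  stratum High: (1450/2800)²·(1 − 116/1450)·37.3²/116 = 2.95915
V̂(ȳ_st) = 29.185
SE(ȳ_st) = √29.185 = 5.40231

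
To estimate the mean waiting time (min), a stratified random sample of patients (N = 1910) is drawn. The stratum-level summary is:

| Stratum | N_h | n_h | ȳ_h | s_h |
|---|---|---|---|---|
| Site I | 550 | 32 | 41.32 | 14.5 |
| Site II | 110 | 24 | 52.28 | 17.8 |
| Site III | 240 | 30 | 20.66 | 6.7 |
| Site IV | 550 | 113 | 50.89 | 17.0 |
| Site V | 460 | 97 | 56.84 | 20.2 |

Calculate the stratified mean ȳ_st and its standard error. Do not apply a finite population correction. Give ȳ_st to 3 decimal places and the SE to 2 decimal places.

ȳ_st ≈ 45.849, SE ≈ 1.03

ȳ_st = Σ W_h ȳ_h = (550·41.32 + 110·52.28 + 240·20.66 + 550·50.89 + 460·56.84)/1910 = 45.84874
V̂(ȳ_st) = Σ W_h² s_h²/n_h, with W_h = N_h/N and N = 1910:
  stratum Site I: (550/1910)²·14.5²/32 = 0.544809
  stratum Site II: (110/1910)²·17.8²/24 = 0.0437872
  stratum Site III: (240/1910)²·6.7²/30 = 0.0236257
  stratum Site IV: (550/1910)²·17.0²/113 = 0.212069
  stratum Site V: (460/1910)²·20.2²/97 = 0.243994
V̂(ȳ_st) = 1.06829
SE(ȳ_st) = √1.06829 = 1.03358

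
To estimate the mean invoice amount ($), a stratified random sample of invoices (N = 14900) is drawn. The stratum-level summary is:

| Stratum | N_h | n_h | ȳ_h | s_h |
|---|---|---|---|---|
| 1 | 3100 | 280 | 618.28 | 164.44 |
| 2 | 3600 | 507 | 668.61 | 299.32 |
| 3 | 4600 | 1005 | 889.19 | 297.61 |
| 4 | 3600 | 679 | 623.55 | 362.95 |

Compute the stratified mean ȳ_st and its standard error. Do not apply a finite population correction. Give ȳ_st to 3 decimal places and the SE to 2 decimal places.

ȳ_st ≈ 715.350, SE ≈ 5.85

ȳ_st = Σ W_h ȳ_h = (3100·618.28 + 3600·668.61 + 4600·889.19 + 3600·623.55)/14900 = 715.35020
V̂(ȳ_st) = Σ W_h² s_h²/n_h, with W_h = N_h/N and N = 14900:
  stratum 1: (3100/14900)²·164.44²/280 = 4.1803
  stratum 2: (3600/14900)²·299.32²/507 = 10.3156
  stratum 3: (4600/14900)²·297.61²/1005 = 8.39986
  stratum 4: (3600/14900)²·362.95²/679 = 11.3255
V̂(ȳ_st) = 34.2213
SE(ȳ_st) = √34.2213 = 5.84989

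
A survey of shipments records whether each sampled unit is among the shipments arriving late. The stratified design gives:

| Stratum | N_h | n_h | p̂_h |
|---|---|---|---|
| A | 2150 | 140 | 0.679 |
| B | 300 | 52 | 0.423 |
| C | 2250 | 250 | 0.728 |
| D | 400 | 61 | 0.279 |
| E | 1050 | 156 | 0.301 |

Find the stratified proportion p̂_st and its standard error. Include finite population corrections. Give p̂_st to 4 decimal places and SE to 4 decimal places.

N = 6150; stratum weights W_h = N_h/N.
p̂_st = Σ W_h p̂_h = (2150·0.679 + 300·0.423 + 2250·0.728 + 400·0.279 + 1050·0.301)/6150 = 0.59389
V̂(p̂_st) = Σ W_h² (1 − n_h/N_h) p̂_h(1−p̂_h)/(n_h−1):
  stratum A: (2150/6150)²·(1 − 140/2150)·0.679·0.321/139 = 0.000179161
  stratum B: (300/6150)²·(1 − 52/300)·0.423·0.577/51 = 9.41388e-06
  stratum C: (2250/6150)²·(1 − 250/2250)·0.728·0.272/249 = 9.46157e-05
  stratum D: (400/6150)²·(1 − 61/400)·0.279·0.721/60 = 1.20198e-05
  stratum E: (1050/6150)²·(1 − 156/1050)·0.301·0.699/155 = 3.3689e-05
V̂(p̂_st) = 0.0003289; SE = √V̂ = 0.0181356

p̂_st ≈ 0.5939, SE ≈ 0.0181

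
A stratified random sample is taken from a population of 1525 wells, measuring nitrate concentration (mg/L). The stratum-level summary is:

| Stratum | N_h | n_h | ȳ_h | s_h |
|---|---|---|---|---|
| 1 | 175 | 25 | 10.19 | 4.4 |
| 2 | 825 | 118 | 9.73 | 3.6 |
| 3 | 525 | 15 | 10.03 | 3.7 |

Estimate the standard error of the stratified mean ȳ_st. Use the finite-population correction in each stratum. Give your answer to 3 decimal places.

SE(ȳ_st) ≈ 0.376

V̂(ȳ_st) = Σ W_h² (1 − n_h/N_h) s_h²/n_h, with W_h = N_h/N and N = 1525:
  stratum 1: (175/1525)²·(1 − 25/175)·4.4²/25 = 0.00874088
  stratum 2: (825/1525)²·(1 − 118/825)·3.6²/118 = 0.0275459
  stratum 3: (525/1525)²·(1 − 15/525)·3.7²/15 = 0.105076
V̂(ȳ_st) = 0.141362
SE(ȳ_st) = √0.141362 = 0.375982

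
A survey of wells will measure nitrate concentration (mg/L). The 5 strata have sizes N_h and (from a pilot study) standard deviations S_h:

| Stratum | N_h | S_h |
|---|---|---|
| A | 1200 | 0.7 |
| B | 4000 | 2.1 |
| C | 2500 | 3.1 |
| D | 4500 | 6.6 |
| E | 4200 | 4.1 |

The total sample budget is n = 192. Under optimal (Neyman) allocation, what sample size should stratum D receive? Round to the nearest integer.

89

Neyman allocation: n_h = n · N_h S_h / Σ N_i S_i, with n = 192.
  stratum A: N_h·S_h = 1200·0.7 = 840.00
  stratum B: N_h·S_h = 4000·2.1 = 8400.00
  stratum C: N_h·S_h = 2500·3.1 = 7750.00
  stratum D: N_h·S_h = 4500·6.6 = 29700.00
  stratum E: N_h·S_h = 4200·4.1 = 17220.00
Σ N_h S_h = 63910.00
n for stratum D = 192·29700.00/63910.00 = 89.225 → 89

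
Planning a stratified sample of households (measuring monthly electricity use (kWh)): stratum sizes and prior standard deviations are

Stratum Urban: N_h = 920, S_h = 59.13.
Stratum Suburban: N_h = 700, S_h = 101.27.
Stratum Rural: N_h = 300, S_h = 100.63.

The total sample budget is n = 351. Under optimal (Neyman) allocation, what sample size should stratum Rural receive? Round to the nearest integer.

68

Neyman allocation: n_h = n · N_h S_h / Σ N_i S_i, with n = 351.
  stratum Urban: N_h·S_h = 920·59.13 = 54399.60
  stratum Suburban: N_h·S_h = 700·101.27 = 70889.00
  stratum Rural: N_h·S_h = 300·100.63 = 30189.00
Σ N_h S_h = 155477.60
n for stratum Rural = 351·30189.00/155477.60 = 68.153 → 68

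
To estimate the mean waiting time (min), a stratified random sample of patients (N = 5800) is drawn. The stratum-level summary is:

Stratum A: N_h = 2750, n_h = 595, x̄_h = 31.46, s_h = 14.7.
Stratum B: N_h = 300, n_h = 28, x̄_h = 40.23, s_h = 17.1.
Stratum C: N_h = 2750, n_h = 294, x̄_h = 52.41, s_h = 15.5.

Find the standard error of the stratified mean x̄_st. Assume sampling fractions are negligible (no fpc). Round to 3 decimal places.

V̂(x̄_st) = Σ W_h² s_h²/n_h, with W_h = N_h/N and N = 5800:
  stratum A: (2750/5800)²·14.7²/595 = 0.0816445
  stratum B: (300/5800)²·17.1²/28 = 0.0279396
  stratum C: (2750/5800)²·15.5²/294 = 0.183707
V̂(x̄_st) = 0.293291
SE(x̄_st) = √0.293291 = 0.541564

SE(x̄_st) ≈ 0.542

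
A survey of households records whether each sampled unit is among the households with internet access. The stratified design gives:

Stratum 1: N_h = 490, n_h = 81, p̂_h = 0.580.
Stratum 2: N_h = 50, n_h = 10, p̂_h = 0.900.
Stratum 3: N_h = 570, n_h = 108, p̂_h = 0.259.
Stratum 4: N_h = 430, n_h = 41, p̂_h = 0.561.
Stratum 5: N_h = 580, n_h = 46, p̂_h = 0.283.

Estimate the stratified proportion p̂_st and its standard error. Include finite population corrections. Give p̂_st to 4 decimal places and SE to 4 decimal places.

N = 2120; stratum weights W_h = N_h/N.
p̂_st = Σ W_h p̂_h = (490·0.580 + 50·0.900 + 570·0.259 + 430·0.561 + 580·0.283)/2120 = 0.41613
V̂(p̂_st) = Σ W_h² (1 − n_h/N_h) p̂_h(1−p̂_h)/(n_h−1):
  stratum 1: (490/2120)²·(1 − 81/490)·0.580·0.420/80 = 0.00013578
  stratum 2: (50/2120)²·(1 − 10/50)·0.900·0.100/9 = 4.44998e-06
  stratum 3: (570/2120)²·(1 − 108/570)·0.259·0.741/107 = 0.000105094
  stratum 4: (430/2120)²·(1 − 41/430)·0.561·0.439/40 = 0.000229147
  stratum 5: (580/2120)²·(1 − 46/580)·0.283·0.717/45 = 0.000310735
V̂(p̂_st) = 0.000785206; SE = √V̂ = 0.0280215

p̂_st ≈ 0.4161, SE ≈ 0.0280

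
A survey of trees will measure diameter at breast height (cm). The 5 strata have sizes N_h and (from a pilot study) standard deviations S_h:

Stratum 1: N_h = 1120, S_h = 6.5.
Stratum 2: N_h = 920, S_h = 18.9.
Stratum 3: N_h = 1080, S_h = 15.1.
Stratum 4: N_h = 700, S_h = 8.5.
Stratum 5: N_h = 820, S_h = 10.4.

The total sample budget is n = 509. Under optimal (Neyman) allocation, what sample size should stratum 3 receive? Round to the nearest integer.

Neyman allocation: n_h = n · N_h S_h / Σ N_i S_i, with n = 509.
  stratum 1: N_h·S_h = 1120·6.5 = 7280.00
  stratum 2: N_h·S_h = 920·18.9 = 17388.00
  stratum 3: N_h·S_h = 1080·15.1 = 16308.00
  stratum 4: N_h·S_h = 700·8.5 = 5950.00
  stratum 5: N_h·S_h = 820·10.4 = 8528.00
Σ N_h S_h = 55454.00
n for stratum 3 = 509·16308.00/55454.00 = 149.688 → 150

150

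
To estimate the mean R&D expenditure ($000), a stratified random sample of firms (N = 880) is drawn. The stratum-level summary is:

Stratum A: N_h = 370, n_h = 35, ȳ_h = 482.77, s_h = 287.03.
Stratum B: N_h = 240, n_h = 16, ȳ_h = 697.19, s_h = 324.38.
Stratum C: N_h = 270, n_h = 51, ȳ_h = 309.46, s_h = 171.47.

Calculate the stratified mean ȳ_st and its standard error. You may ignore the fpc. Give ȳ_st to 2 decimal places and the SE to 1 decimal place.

ȳ_st ≈ 488.07, SE ≈ 31.0

ȳ_st = Σ W_h ȳ_h = (370·482.77 + 240·697.19 + 270·309.46)/880 = 488.07352
V̂(ȳ_st) = Σ W_h² s_h²/n_h, with W_h = N_h/N and N = 880:
  stratum A: (370/880)²·287.03²/35 = 416.126
  stratum B: (240/880)²·324.38²/16 = 489.154
  stratum C: (270/880)²·171.47²/51 = 54.2711
V̂(ȳ_st) = 959.551
SE(ȳ_st) = √959.551 = 30.9766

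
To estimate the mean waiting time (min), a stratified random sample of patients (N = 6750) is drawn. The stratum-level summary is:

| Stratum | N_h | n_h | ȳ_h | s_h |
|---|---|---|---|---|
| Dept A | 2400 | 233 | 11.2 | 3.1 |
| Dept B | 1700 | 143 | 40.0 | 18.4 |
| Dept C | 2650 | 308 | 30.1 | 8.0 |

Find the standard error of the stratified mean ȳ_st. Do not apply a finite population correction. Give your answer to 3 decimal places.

V̂(ȳ_st) = Σ W_h² s_h²/n_h, with W_h = N_h/N and N = 6750:
  stratum Dept A: (2400/6750)²·3.1²/233 = 0.00521414
  stratum Dept B: (1700/6750)²·18.4²/143 = 0.150172
  stratum Dept C: (2650/6750)²·8.0²/308 = 0.0320268
V̂(ȳ_st) = 0.187413
SE(ȳ_st) = √0.187413 = 0.432913

SE(ȳ_st) ≈ 0.433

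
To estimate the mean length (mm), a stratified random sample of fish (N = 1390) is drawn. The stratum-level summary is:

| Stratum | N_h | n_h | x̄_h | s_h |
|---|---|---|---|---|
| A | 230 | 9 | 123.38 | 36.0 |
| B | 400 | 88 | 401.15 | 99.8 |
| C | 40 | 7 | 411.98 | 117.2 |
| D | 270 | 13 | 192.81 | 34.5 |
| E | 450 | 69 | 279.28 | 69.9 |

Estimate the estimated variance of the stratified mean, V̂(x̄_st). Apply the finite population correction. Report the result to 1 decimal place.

V̂(x̄_st) = Σ W_h² (1 − n_h/N_h) s_h²/n_h, with W_h = N_h/N and N = 1390:
  stratum A: (230/1390)²·(1 − 9/230)·36.0²/9 = 3.78838
  stratum B: (400/1390)²·(1 − 88/400)·99.8²/88 = 7.31077
  stratum C: (40/1390)²·(1 − 7/40)·117.2²/7 = 1.34061
  stratum D: (270/1390)²·(1 − 13/270)·34.5²/13 = 3.28823
  stratum E: (450/1390)²·(1 − 69/450)·69.9²/69 = 6.28367
V̂(x̄_st) = 22.0117

V̂(x̄_st) ≈ 22.0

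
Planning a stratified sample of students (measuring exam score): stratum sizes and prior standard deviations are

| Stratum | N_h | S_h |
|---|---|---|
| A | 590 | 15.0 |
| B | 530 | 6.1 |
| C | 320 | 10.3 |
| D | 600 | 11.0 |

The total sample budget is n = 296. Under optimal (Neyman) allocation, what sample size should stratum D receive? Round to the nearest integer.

89

Neyman allocation: n_h = n · N_h S_h / Σ N_i S_i, with n = 296.
  stratum A: N_h·S_h = 590·15.0 = 8850.00
  stratum B: N_h·S_h = 530·6.1 = 3233.00
  stratum C: N_h·S_h = 320·10.3 = 3296.00
  stratum D: N_h·S_h = 600·11.0 = 6600.00
Σ N_h S_h = 21979.00
n for stratum D = 296·6600.00/21979.00 = 88.885 → 89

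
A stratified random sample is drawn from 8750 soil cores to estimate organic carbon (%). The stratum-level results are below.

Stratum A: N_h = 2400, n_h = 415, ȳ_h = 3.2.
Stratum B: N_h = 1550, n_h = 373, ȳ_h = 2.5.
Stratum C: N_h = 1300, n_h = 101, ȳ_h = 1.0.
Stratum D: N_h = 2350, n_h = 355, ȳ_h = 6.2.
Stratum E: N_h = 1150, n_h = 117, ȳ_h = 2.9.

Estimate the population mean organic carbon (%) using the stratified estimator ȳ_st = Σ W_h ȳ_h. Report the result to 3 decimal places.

N = Σ N_h = 8750. Stratum weights W_h = N_h/N.
ȳ_st = (2400·3.2 + 1550·2.5 + 1300·1.0 + 2350·6.2 + 1150·2.9) / 8750 = 3.51543

ȳ_st ≈ 3.515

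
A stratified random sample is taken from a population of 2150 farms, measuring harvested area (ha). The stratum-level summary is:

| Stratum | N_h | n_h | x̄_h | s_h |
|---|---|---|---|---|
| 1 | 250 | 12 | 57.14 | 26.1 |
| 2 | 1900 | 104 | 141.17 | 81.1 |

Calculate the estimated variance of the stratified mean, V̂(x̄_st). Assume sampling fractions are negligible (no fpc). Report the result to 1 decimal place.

V̂(x̄_st) = Σ W_h² s_h²/n_h, with W_h = N_h/N and N = 2150:
  stratum 1: (250/2150)²·26.1²/12 = 0.767543
  stratum 2: (1900/2150)²·81.1²/104 = 49.39
V̂(x̄_st) = 50.1575

V̂(x̄_st) ≈ 50.2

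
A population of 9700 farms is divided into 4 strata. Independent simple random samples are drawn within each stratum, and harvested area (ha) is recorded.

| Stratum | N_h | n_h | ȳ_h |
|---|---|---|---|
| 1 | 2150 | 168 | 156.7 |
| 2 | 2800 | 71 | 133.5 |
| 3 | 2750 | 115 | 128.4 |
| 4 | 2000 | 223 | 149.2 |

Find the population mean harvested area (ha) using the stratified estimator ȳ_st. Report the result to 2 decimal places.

N = Σ N_h = 9700. Stratum weights W_h = N_h/N.
ȳ_st = (2150·156.7 + 2800·133.5 + 2750·128.4 + 2000·149.2) / 9700 = 140.4335

ȳ_st ≈ 140.43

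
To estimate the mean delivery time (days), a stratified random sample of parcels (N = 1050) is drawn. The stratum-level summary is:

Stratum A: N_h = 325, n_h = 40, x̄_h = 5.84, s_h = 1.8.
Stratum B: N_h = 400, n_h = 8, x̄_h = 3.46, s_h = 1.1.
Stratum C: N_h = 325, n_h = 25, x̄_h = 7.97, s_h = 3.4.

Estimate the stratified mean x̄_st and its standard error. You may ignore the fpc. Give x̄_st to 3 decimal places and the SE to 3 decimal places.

x̄_st = Σ W_h x̄_h = (325·5.84 + 400·3.46 + 325·7.97)/1050 = 5.59262
V̂(x̄_st) = Σ W_h² s_h²/n_h, with W_h = N_h/N and N = 1050:
  stratum A: (325/1050)²·1.8²/40 = 0.0077602
  stratum B: (400/1050)²·1.1²/8 = 0.0219501
  stratum C: (325/1050)²·3.4²/25 = 0.0443002
V̂(x̄_st) = 0.0740105
SE(x̄_st) = √0.0740105 = 0.272049

x̄_st ≈ 5.593, SE ≈ 0.272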